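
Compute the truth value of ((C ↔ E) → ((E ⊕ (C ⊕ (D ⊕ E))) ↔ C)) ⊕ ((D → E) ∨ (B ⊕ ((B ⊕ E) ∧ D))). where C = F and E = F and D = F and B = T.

C ↔ E = F ↔ F = T
D ⊕ E = F ⊕ F = F
C ⊕ (D ⊕ E) = F ⊕ F = F
E ⊕ (C ⊕ (D ⊕ E)) = F ⊕ F = F
(E ⊕ (C ⊕ (D ⊕ E))) ↔ C = F ↔ F = T
(C ↔ E) → ((E ⊕ (C ⊕ (D ⊕ E))) ↔ C) = T → T = T
D → E = F → F = T
B ⊕ E = T ⊕ F = T
(B ⊕ E) ∧ D = T ∧ F = F
B ⊕ ((B ⊕ E) ∧ D) = T ⊕ F = T
(D → E) ∨ (B ⊕ ((B ⊕ E) ∧ D)) = T ∨ T = T
((C ↔ E) → ((E ⊕ (C ⊕ (D ⊕ E))) ↔ C)) ⊕ ((D → E) ∨ (B ⊕ ((B ⊕ E) ∧ D))) = T ⊕ T = F

F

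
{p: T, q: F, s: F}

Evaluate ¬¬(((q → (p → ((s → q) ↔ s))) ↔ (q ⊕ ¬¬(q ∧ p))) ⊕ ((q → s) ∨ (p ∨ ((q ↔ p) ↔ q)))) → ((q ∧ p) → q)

T

Substituting p=T, q=F, s=F:
s → q = F → F = T
(s → q) ↔ s = T ↔ F = F
p → ((s → q) ↔ s) = T → F = F
q → (p → ((s → q) ↔ s)) = F → F = T
q ∧ p = F ∧ T = F
¬(q ∧ p) = ¬F = T
¬¬(q ∧ p) = ¬T = F
q ⊕ ¬¬(q ∧ p) = F ⊕ F = F
(q → (p → ((s → q) ↔ s))) ↔ (q ⊕ ¬¬(q ∧ p)) = T ↔ F = F
q → s = F → F = T
q ↔ p = F ↔ T = F
(q ↔ p) ↔ q = F ↔ F = T
p ∨ ((q ↔ p) ↔ q) = T ∨ T = T
(q → s) ∨ (p ∨ ((q ↔ p) ↔ q)) = T ∨ T = T
((q → (p → ((s → q) ↔ s))) ↔ (q ⊕ ¬¬(q ∧ p))) ⊕ ((q → s) ∨ (p ∨ ((q ↔ p) ↔ q))) = F ⊕ T = T
¬(((q → (p → ((s → q) ↔ s))) ↔ (q ⊕ ¬¬(q ∧ p))) ⊕ ((q → s) ∨ (p ∨ ((q ↔ p) ↔ q)))) = ¬T = F
¬¬(((q → (p → ((s → q) ↔ s))) ↔ (q ⊕ ¬¬(q ∧ p))) ⊕ ((q → s) ∨ (p ∨ ((q ↔ p) ↔ q)))) = ¬F = T
q ∧ p = F ∧ T = F
(q ∧ p) → q = F → F = T
¬¬(((q → (p → ((s → q) ↔ s))) ↔ (q ⊕ ¬¬(q ∧ p))) ⊕ ((q → s) ∨ (p ∨ ((q ↔ p) ↔ q)))) → ((q ∧ p) → q) = T → T = T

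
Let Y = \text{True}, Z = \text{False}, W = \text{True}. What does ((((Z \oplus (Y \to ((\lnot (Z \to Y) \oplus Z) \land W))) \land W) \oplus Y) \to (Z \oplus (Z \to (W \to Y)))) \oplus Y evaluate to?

Substituting Y=\text{True}, Z=\text{False}, W=\text{True}:
Z \to Y = \text{False} \to \text{True} = \text{True}
\lnot (Z \to Y) = \lnot \text{True} = \text{False}
\lnot (Z \to Y) \oplus Z = \text{False} \oplus \text{False} = \text{False}
(\lnot (Z \to Y) \oplus Z) \land W = \text{False} \land \text{True} = \text{False}
Y \to ((\lnot (Z \to Y) \oplus Z) \land W) = \text{True} \to \text{False} = \text{False}
Z \oplus (Y \to ((\lnot (Z \to Y) \oplus Z) \land W)) = \text{False} \oplus \text{False} = \text{False}
(Z \oplus (Y \to ((\lnot (Z \to Y) \oplus Z) \land W))) \land W = \text{False} \land \text{True} = \text{False}
((Z \oplus (Y \to ((\lnot (Z \to Y) \oplus Z) \land W))) \land W) \oplus Y = \text{False} \oplus \text{True} = \text{True}
W \to Y = \text{True} \to \text{True} = \text{True}
Z \to (W \to Y) = \text{False} \to \text{True} = \text{True}
Z \oplus (Z \to (W \to Y)) = \text{False} \oplus \text{True} = \text{True}
(((Z \oplus (Y \to ((\lnot (Z \to Y) \oplus Z) \land W))) \land W) \oplus Y) \to (Z \oplus (Z \to (W \to Y))) = \text{True} \to \text{True} = \text{True}
((((Z \oplus (Y \to ((\lnot (Z \to Y) \oplus Z) \land W))) \land W) \oplus Y) \to (Z \oplus (Z \to (W \to Y)))) \oplus Y = \text{True} \oplus \text{True} = \text{False}

\text{False}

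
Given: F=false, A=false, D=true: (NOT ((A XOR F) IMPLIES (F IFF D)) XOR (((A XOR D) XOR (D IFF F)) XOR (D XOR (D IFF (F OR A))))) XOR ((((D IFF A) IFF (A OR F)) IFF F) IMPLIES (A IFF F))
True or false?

A XOR F = false XOR false = false
F IFF D = false IFF true = false
(A XOR F) IMPLIES (F IFF D) = false IMPLIES false = true
NOT ((A XOR F) IMPLIES (F IFF D)) = NOT true = false
A XOR D = false XOR true = true
D IFF F = true IFF false = false
(A XOR D) XOR (D IFF F) = true XOR false = true
F OR A = false OR false = false
D IFF (F OR A) = true IFF false = false
D XOR (D IFF (F OR A)) = true XOR false = true
((A XOR D) XOR (D IFF F)) XOR (D XOR (D IFF (F OR A))) = true XOR true = false
NOT ((A XOR F) IMPLIES (F IFF D)) XOR (((A XOR D) XOR (D IFF F)) XOR (D XOR (D IFF (F OR A)))) = false XOR false = false
D IFF A = true IFF false = false
A OR F = false OR false = false
(D IFF A) IFF (A OR F) = false IFF false = true
((D IFF A) IFF (A OR F)) IFF F = true IFF false = false
A IFF F = false IFF false = true
(((D IFF A) IFF (A OR F)) IFF F) IMPLIES (A IFF F) = false IMPLIES true = true
(NOT ((A XOR F) IMPLIES (F IFF D)) XOR (((A XOR D) XOR (D IFF F)) XOR (D XOR (D IFF (F OR A))))) XOR ((((D IFF A) IFF (A OR F)) IFF F) IMPLIES (A IFF F)) = false XOR true = true

true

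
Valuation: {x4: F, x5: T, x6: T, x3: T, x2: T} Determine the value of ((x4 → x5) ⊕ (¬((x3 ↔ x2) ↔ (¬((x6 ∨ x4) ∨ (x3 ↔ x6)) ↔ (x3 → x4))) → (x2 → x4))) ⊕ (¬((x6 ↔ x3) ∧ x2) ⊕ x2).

x4 → x5 = F → T = T
x3 ↔ x2 = T ↔ T = T
x6 ∨ x4 = T ∨ F = T
x3 ↔ x6 = T ↔ T = T
(x6 ∨ x4) ∨ (x3 ↔ x6) = T ∨ T = T
¬((x6 ∨ x4) ∨ (x3 ↔ x6)) = ¬T = F
x3 → x4 = T → F = F
¬((x6 ∨ x4) ∨ (x3 ↔ x6)) ↔ (x3 → x4) = F ↔ F = T
(x3 ↔ x2) ↔ (¬((x6 ∨ x4) ∨ (x3 ↔ x6)) ↔ (x3 → x4)) = T ↔ T = T
¬((x3 ↔ x2) ↔ (¬((x6 ∨ x4) ∨ (x3 ↔ x6)) ↔ (x3 → x4))) = ¬T = F
x2 → x4 = T → F = F
¬((x3 ↔ x2) ↔ (¬((x6 ∨ x4) ∨ (x3 ↔ x6)) ↔ (x3 → x4))) → (x2 → x4) = F → F = T
(x4 → x5) ⊕ (¬((x3 ↔ x2) ↔ (¬((x6 ∨ x4) ∨ (x3 ↔ x6)) ↔ (x3 → x4))) → (x2 → x4)) = T ⊕ T = F
x6 ↔ x3 = T ↔ T = T
(x6 ↔ x3) ∧ x2 = T ∧ T = T
¬((x6 ↔ x3) ∧ x2) = ¬T = F
¬((x6 ↔ x3) ∧ x2) ⊕ x2 = F ⊕ T = T
((x4 → x5) ⊕ (¬((x3 ↔ x2) ↔ (¬((x6 ∨ x4) ∨ (x3 ↔ x6)) ↔ (x3 → x4))) → (x2 → x4))) ⊕ (¬((x6 ↔ x3) ∧ x2) ⊕ x2) = F ⊕ T = T

T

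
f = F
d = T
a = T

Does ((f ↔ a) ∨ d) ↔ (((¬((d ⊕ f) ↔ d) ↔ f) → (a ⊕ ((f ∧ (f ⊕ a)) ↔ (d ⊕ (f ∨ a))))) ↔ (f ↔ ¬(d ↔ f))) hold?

f ↔ a = F ↔ T = F
(f ↔ a) ∨ d = F ∨ T = T
d ⊕ f = T ⊕ F = T
(d ⊕ f) ↔ d = T ↔ T = T
¬((d ⊕ f) ↔ d) = ¬T = F
¬((d ⊕ f) ↔ d) ↔ f = F ↔ F = T
f ⊕ a = F ⊕ T = T
f ∧ (f ⊕ a) = F ∧ T = F
f ∨ a = F ∨ T = T
d ⊕ (f ∨ a) = T ⊕ T = F
(f ∧ (f ⊕ a)) ↔ (d ⊕ (f ∨ a)) = F ↔ F = T
a ⊕ ((f ∧ (f ⊕ a)) ↔ (d ⊕ (f ∨ a))) = T ⊕ T = F
(¬((d ⊕ f) ↔ d) ↔ f) → (a ⊕ ((f ∧ (f ⊕ a)) ↔ (d ⊕ (f ∨ a)))) = T → F = F
d ↔ f = T ↔ F = F
¬(d ↔ f) = ¬F = T
f ↔ ¬(d ↔ f) = F ↔ T = F
((¬((d ⊕ f) ↔ d) ↔ f) → (a ⊕ ((f ∧ (f ⊕ a)) ↔ (d ⊕ (f ∨ a))))) ↔ (f ↔ ¬(d ↔ f)) = F ↔ F = T
((f ↔ a) ∨ d) ↔ (((¬((d ⊕ f) ↔ d) ↔ f) → (a ⊕ ((f ∧ (f ⊕ a)) ↔ (d ⊕ (f ∨ a))))) ↔ (f ↔ ¬(d ↔ f))) = T ↔ T = T

T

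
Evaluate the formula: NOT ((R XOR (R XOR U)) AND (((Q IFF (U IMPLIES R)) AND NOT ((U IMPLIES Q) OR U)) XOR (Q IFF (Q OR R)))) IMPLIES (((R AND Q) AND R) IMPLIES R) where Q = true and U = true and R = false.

R XOR U = false XOR true = true
R XOR (R XOR U) = false XOR true = true
U IMPLIES R = true IMPLIES false = false
Q IFF (U IMPLIES R) = true IFF false = false
U IMPLIES Q = true IMPLIES true = true
(U IMPLIES Q) OR U = true OR true = true
NOT ((U IMPLIES Q) OR U) = NOT true = false
(Q IFF (U IMPLIES R)) AND NOT ((U IMPLIES Q) OR U) = false AND false = false
Q OR R = true OR false = true
Q IFF (Q OR R) = true IFF true = true
((Q IFF (U IMPLIES R)) AND NOT ((U IMPLIES Q) OR U)) XOR (Q IFF (Q OR R)) = false XOR true = true
(R XOR (R XOR U)) AND (((Q IFF (U IMPLIES R)) AND NOT ((U IMPLIES Q) OR U)) XOR (Q IFF (Q OR R))) = true AND true = true
NOT ((R XOR (R XOR U)) AND (((Q IFF (U IMPLIES R)) AND NOT ((U IMPLIES Q) OR U)) XOR (Q IFF (Q OR R)))) = NOT true = false
R AND Q = false AND true = false
(R AND Q) AND R = false AND false = false
((R AND Q) AND R) IMPLIES R = false IMPLIES false = true
NOT ((R XOR (R XOR U)) AND (((Q IFF (U IMPLIES R)) AND NOT ((U IMPLIES Q) OR U)) XOR (Q IFF (Q OR R)))) IMPLIES (((R AND Q) AND R) IMPLIES R) = false IMPLIES true = true

true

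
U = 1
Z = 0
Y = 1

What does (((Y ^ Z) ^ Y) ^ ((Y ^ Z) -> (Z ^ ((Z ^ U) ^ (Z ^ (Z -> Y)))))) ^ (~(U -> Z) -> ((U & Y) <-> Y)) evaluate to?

Substituting U=1, Z=0, Y=1:
Y ^ Z = 1 ^ 0 = 1
(Y ^ Z) ^ Y = 1 ^ 1 = 0
Y ^ Z = 1 ^ 0 = 1
Z ^ U = 0 ^ 1 = 1
Z -> Y = 0 -> 1 = 1
Z ^ (Z -> Y) = 0 ^ 1 = 1
(Z ^ U) ^ (Z ^ (Z -> Y)) = 1 ^ 1 = 0
Z ^ ((Z ^ U) ^ (Z ^ (Z -> Y))) = 0 ^ 0 = 0
(Y ^ Z) -> (Z ^ ((Z ^ U) ^ (Z ^ (Z -> Y)))) = 1 -> 0 = 0
((Y ^ Z) ^ Y) ^ ((Y ^ Z) -> (Z ^ ((Z ^ U) ^ (Z ^ (Z -> Y))))) = 0 ^ 0 = 0
U -> Z = 1 -> 0 = 0
~(U -> Z) = ~0 = 1
U & Y = 1 & 1 = 1
(U & Y) <-> Y = 1 <-> 1 = 1
~(U -> Z) -> ((U & Y) <-> Y) = 1 -> 1 = 1
(((Y ^ Z) ^ Y) ^ ((Y ^ Z) -> (Z ^ ((Z ^ U) ^ (Z ^ (Z -> Y)))))) ^ (~(U -> Z) -> ((U & Y) <-> Y)) = 0 ^ 1 = 1

1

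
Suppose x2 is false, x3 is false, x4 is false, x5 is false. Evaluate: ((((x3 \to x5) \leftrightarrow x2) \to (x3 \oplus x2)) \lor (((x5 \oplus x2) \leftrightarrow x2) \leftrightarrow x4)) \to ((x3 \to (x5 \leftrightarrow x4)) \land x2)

x3 \to x5 = F \to F = T
(x3 \to x5) \leftrightarrow x2 = T \leftrightarrow F = F
x3 \oplus x2 = F \oplus F = F
((x3 \to x5) \leftrightarrow x2) \to (x3 \oplus x2) = F \to F = T
x5 \oplus x2 = F \oplus F = F
(x5 \oplus x2) \leftrightarrow x2 = F \leftrightarrow F = T
((x5 \oplus x2) \leftrightarrow x2) \leftrightarrow x4 = T \leftrightarrow F = F
(((x3 \to x5) \leftrightarrow x2) \to (x3 \oplus x2)) \lor (((x5 \oplus x2) \leftrightarrow x2) \leftrightarrow x4) = T \lor F = T
x5 \leftrightarrow x4 = F \leftrightarrow F = T
x3 \to (x5 \leftrightarrow x4) = F \to T = T
(x3 \to (x5 \leftrightarrow x4)) \land x2 = T \land F = F
((((x3 \to x5) \leftrightarrow x2) \to (x3 \oplus x2)) \lor (((x5 \oplus x2) \leftrightarrow x2) \leftrightarrow x4)) \to ((x3 \to (x5 \leftrightarrow x4)) \land x2) = T \to F = F

F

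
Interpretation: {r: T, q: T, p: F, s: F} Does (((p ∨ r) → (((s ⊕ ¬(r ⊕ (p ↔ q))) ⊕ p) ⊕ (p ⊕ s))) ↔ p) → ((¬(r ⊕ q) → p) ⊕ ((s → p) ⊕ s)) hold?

Substituting r=T, q=T, p=F, s=F:
p ∨ r = F ∨ T = T
p ↔ q = F ↔ T = F
r ⊕ (p ↔ q) = T ⊕ F = T
¬(r ⊕ (p ↔ q)) = ¬T = F
s ⊕ ¬(r ⊕ (p ↔ q)) = F ⊕ F = F
(s ⊕ ¬(r ⊕ (p ↔ q))) ⊕ p = F ⊕ F = F
p ⊕ s = F ⊕ F = F
((s ⊕ ¬(r ⊕ (p ↔ q))) ⊕ p) ⊕ (p ⊕ s) = F ⊕ F = F
(p ∨ r) → (((s ⊕ ¬(r ⊕ (p ↔ q))) ⊕ p) ⊕ (p ⊕ s)) = T → F = F
((p ∨ r) → (((s ⊕ ¬(r ⊕ (p ↔ q))) ⊕ p) ⊕ (p ⊕ s))) ↔ p = F ↔ F = T
r ⊕ q = T ⊕ T = F
¬(r ⊕ q) = ¬F = T
¬(r ⊕ q) → p = T → F = F
s → p = F → F = T
(s → p) ⊕ s = T ⊕ F = T
(¬(r ⊕ q) → p) ⊕ ((s → p) ⊕ s) = F ⊕ T = T
(((p ∨ r) → (((s ⊕ ¬(r ⊕ (p ↔ q))) ⊕ p) ⊕ (p ⊕ s))) ↔ p) → ((¬(r ⊕ q) → p) ⊕ ((s → p) ⊕ s)) = T → T = T

T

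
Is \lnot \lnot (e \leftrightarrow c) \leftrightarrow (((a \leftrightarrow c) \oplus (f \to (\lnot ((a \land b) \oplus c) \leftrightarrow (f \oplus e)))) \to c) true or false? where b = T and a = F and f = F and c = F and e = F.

e \leftrightarrow c = F \leftrightarrow F = T
\lnot (e \leftrightarrow c) = \lnot T = F
\lnot \lnot (e \leftrightarrow c) = \lnot F = T
a \leftrightarrow c = F \leftrightarrow F = T
a \land b = F \land T = F
(a \land b) \oplus c = F \oplus F = F
\lnot ((a \land b) \oplus c) = \lnot F = T
f \oplus e = F \oplus F = F
\lnot ((a \land b) \oplus c) \leftrightarrow (f \oplus e) = T \leftrightarrow F = F
f \to (\lnot ((a \land b) \oplus c) \leftrightarrow (f \oplus e)) = F \to F = T
(a \leftrightarrow c) \oplus (f \to (\lnot ((a \land b) \oplus c) \leftrightarrow (f \oplus e))) = T \oplus T = F
((a \leftrightarrow c) \oplus (f \to (\lnot ((a \land b) \oplus c) \leftrightarrow (f \oplus e)))) \to c = F \to F = T
\lnot \lnot (e \leftrightarrow c) \leftrightarrow (((a \leftrightarrow c) \oplus (f \to (\lnot ((a \land b) \oplus c) \leftrightarrow (f \oplus e)))) \to c) = T \leftrightarrow T = T

T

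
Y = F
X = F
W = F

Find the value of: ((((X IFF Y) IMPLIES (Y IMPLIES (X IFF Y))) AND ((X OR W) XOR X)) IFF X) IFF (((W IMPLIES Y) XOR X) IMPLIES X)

X IFF Y = F IFF F = T
X IFF Y = F IFF F = T
Y IMPLIES (X IFF Y) = F IMPLIES T = T
(X IFF Y) IMPLIES (Y IMPLIES (X IFF Y)) = T IMPLIES T = T
X OR W = F OR F = F
(X OR W) XOR X = F XOR F = F
((X IFF Y) IMPLIES (Y IMPLIES (X IFF Y))) AND ((X OR W) XOR X) = T AND F = F
(((X IFF Y) IMPLIES (Y IMPLIES (X IFF Y))) AND ((X OR W) XOR X)) IFF X = F IFF F = T
W IMPLIES Y = F IMPLIES F = T
(W IMPLIES Y) XOR X = T XOR F = T
((W IMPLIES Y) XOR X) IMPLIES X = T IMPLIES F = F
((((X IFF Y) IMPLIES (Y IMPLIES (X IFF Y))) AND ((X OR W) XOR X)) IFF X) IFF (((W IMPLIES Y) XOR X) IMPLIES X) = T IFF F = F

F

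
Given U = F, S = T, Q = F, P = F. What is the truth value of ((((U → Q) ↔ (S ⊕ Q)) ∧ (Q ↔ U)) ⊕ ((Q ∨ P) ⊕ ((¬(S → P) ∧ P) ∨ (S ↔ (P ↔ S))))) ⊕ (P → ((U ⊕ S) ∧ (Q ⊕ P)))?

F

Substituting U=F, S=T, Q=F, P=F:
U → Q = F → F = T
S ⊕ Q = T ⊕ F = T
(U → Q) ↔ (S ⊕ Q) = T ↔ T = T
Q ↔ U = F ↔ F = T
((U → Q) ↔ (S ⊕ Q)) ∧ (Q ↔ U) = T ∧ T = T
Q ∨ P = F ∨ F = F
S → P = T → F = F
¬(S → P) = ¬F = T
¬(S → P) ∧ P = T ∧ F = F
P ↔ S = F ↔ T = F
S ↔ (P ↔ S) = T ↔ F = F
(¬(S → P) ∧ P) ∨ (S ↔ (P ↔ S)) = F ∨ F = F
(Q ∨ P) ⊕ ((¬(S → P) ∧ P) ∨ (S ↔ (P ↔ S))) = F ⊕ F = F
(((U → Q) ↔ (S ⊕ Q)) ∧ (Q ↔ U)) ⊕ ((Q ∨ P) ⊕ ((¬(S → P) ∧ P) ∨ (S ↔ (P ↔ S)))) = T ⊕ F = T
U ⊕ S = F ⊕ T = T
Q ⊕ P = F ⊕ F = F
(U ⊕ S) ∧ (Q ⊕ P) = T ∧ F = F
P → ((U ⊕ S) ∧ (Q ⊕ P)) = F → F = T
((((U → Q) ↔ (S ⊕ Q)) ∧ (Q ↔ U)) ⊕ ((Q ∨ P) ⊕ ((¬(S → P) ∧ P) ∨ (S ↔ (P ↔ S))))) ⊕ (P → ((U ⊕ S) ∧ (Q ⊕ P))) = T ⊕ T = F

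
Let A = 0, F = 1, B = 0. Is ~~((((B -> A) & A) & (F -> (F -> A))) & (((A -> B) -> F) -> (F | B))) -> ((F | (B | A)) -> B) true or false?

B -> A = 0 -> 0 = 1
(B -> A) & A = 1 & 0 = 0
F -> A = 1 -> 0 = 0
F -> (F -> A) = 1 -> 0 = 0
((B -> A) & A) & (F -> (F -> A)) = 0 & 0 = 0
A -> B = 0 -> 0 = 1
(A -> B) -> F = 1 -> 1 = 1
F | B = 1 | 0 = 1
((A -> B) -> F) -> (F | B) = 1 -> 1 = 1
(((B -> A) & A) & (F -> (F -> A))) & (((A -> B) -> F) -> (F | B)) = 0 & 1 = 0
~((((B -> A) & A) & (F -> (F -> A))) & (((A -> B) -> F) -> (F | B))) = ~0 = 1
~~((((B -> A) & A) & (F -> (F -> A))) & (((A -> B) -> F) -> (F | B))) = ~1 = 0
B | A = 0 | 0 = 0
F | (B | A) = 1 | 0 = 1
(F | (B | A)) -> B = 1 -> 0 = 0
~~((((B -> A) & A) & (F -> (F -> A))) & (((A -> B) -> F) -> (F | B))) -> ((F | (B | A)) -> B) = 0 -> 0 = 1

1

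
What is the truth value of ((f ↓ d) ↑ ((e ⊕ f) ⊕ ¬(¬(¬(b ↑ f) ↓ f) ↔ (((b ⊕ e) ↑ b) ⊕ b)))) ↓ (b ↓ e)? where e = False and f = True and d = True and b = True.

f ↓ d = True ↓ True = False
e ⊕ f = False ⊕ True = True
b ↑ f = True ↑ True = False
¬(b ↑ f) = ¬False = True
¬(b ↑ f) ↓ f = True ↓ True = False
¬(¬(b ↑ f) ↓ f) = ¬False = True
b ⊕ e = True ⊕ False = True
(b ⊕ e) ↑ b = True ↑ True = False
((b ⊕ e) ↑ b) ⊕ b = False ⊕ True = True
¬(¬(b ↑ f) ↓ f) ↔ (((b ⊕ e) ↑ b) ⊕ b) = True ↔ True = True
¬(¬(¬(b ↑ f) ↓ f) ↔ (((b ⊕ e) ↑ b) ⊕ b)) = ¬True = False
(e ⊕ f) ⊕ ¬(¬(¬(b ↑ f) ↓ f) ↔ (((b ⊕ e) ↑ b) ⊕ b)) = True ⊕ False = True
(f ↓ d) ↑ ((e ⊕ f) ⊕ ¬(¬(¬(b ↑ f) ↓ f) ↔ (((b ⊕ e) ↑ b) ⊕ b))) = False ↑ True = True
b ↓ e = True ↓ False = False
((f ↓ d) ↑ ((e ⊕ f) ⊕ ¬(¬(¬(b ↑ f) ↓ f) ↔ (((b ⊕ e) ↑ b) ⊕ b)))) ↓ (b ↓ e) = True ↓ False = False

False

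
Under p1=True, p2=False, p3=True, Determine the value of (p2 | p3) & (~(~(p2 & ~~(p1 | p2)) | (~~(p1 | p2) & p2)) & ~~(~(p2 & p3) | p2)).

p2 | p3 = False | True = True
p1 | p2 = True | False = True
~(p1 | p2) = ~True = False
~~(p1 | p2) = ~False = True
p2 & ~~(p1 | p2) = False & True = False
~(p2 & ~~(p1 | p2)) = ~False = True
p1 | p2 = True | False = True
~(p1 | p2) = ~True = False
~~(p1 | p2) = ~False = True
~~(p1 | p2) & p2 = True & False = False
~(p2 & ~~(p1 | p2)) | (~~(p1 | p2) & p2) = True | False = True
~(~(p2 & ~~(p1 | p2)) | (~~(p1 | p2) & p2)) = ~True = False
p2 & p3 = False & True = False
~(p2 & p3) = ~False = True
~(p2 & p3) | p2 = True | False = True
~(~(p2 & p3) | p2) = ~True = False
~~(~(p2 & p3) | p2) = ~False = True
~(~(p2 & ~~(p1 | p2)) | (~~(p1 | p2) & p2)) & ~~(~(p2 & p3) | p2) = False & True = False
(p2 | p3) & (~(~(p2 & ~~(p1 | p2)) | (~~(p1 | p2) & p2)) & ~~(~(p2 & p3) | p2)) = True & False = False

False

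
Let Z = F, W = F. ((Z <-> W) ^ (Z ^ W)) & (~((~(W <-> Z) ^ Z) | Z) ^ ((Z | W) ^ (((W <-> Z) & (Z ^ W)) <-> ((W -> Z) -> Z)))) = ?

Z <-> W = F <-> F = T
Z ^ W = F ^ F = F
(Z <-> W) ^ (Z ^ W) = T ^ F = T
W <-> Z = F <-> F = T
~(W <-> Z) = ~T = F
~(W <-> Z) ^ Z = F ^ F = F
(~(W <-> Z) ^ Z) | Z = F | F = F
~((~(W <-> Z) ^ Z) | Z) = ~F = T
Z | W = F | F = F
W <-> Z = F <-> F = T
Z ^ W = F ^ F = F
(W <-> Z) & (Z ^ W) = T & F = F
W -> Z = F -> F = T
(W -> Z) -> Z = T -> F = F
((W <-> Z) & (Z ^ W)) <-> ((W -> Z) -> Z) = F <-> F = T
(Z | W) ^ (((W <-> Z) & (Z ^ W)) <-> ((W -> Z) -> Z)) = F ^ T = T
~((~(W <-> Z) ^ Z) | Z) ^ ((Z | W) ^ (((W <-> Z) & (Z ^ W)) <-> ((W -> Z) -> Z))) = T ^ T = F
((Z <-> W) ^ (Z ^ W)) & (~((~(W <-> Z) ^ Z) | Z) ^ ((Z | W) ^ (((W <-> Z) & (Z ^ W)) <-> ((W -> Z) -> Z)))) = T & F = F

F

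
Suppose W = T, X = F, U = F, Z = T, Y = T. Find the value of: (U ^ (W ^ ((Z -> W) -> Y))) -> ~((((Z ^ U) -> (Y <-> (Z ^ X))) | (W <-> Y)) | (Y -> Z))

Z -> W = T -> T = T
(Z -> W) -> Y = T -> T = T
W ^ ((Z -> W) -> Y) = T ^ T = F
U ^ (W ^ ((Z -> W) -> Y)) = F ^ F = F
Z ^ U = T ^ F = T
Z ^ X = T ^ F = T
Y <-> (Z ^ X) = T <-> T = T
(Z ^ U) -> (Y <-> (Z ^ X)) = T -> T = T
W <-> Y = T <-> T = T
((Z ^ U) -> (Y <-> (Z ^ X))) | (W <-> Y) = T | T = T
Y -> Z = T -> T = T
(((Z ^ U) -> (Y <-> (Z ^ X))) | (W <-> Y)) | (Y -> Z) = T | T = T
~((((Z ^ U) -> (Y <-> (Z ^ X))) | (W <-> Y)) | (Y -> Z)) = ~T = F
(U ^ (W ^ ((Z -> W) -> Y))) -> ~((((Z ^ U) -> (Y <-> (Z ^ X))) | (W <-> Y)) | (Y -> Z)) = F -> F = T

T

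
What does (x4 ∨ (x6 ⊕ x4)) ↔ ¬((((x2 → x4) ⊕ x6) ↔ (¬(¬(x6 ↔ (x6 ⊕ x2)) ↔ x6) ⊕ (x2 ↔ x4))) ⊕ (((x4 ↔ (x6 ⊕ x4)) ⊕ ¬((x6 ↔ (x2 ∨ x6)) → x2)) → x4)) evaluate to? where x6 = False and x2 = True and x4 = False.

Substituting x6=False, x2=True, x4=False:
x6 ⊕ x4 = False ⊕ False = False
x4 ∨ (x6 ⊕ x4) = False ∨ False = False
x2 → x4 = True → False = False
(x2 → x4) ⊕ x6 = False ⊕ False = False
x6 ⊕ x2 = False ⊕ True = True
x6 ↔ (x6 ⊕ x2) = False ↔ True = False
¬(x6 ↔ (x6 ⊕ x2)) = ¬False = True
¬(x6 ↔ (x6 ⊕ x2)) ↔ x6 = True ↔ False = False
¬(¬(x6 ↔ (x6 ⊕ x2)) ↔ x6) = ¬False = True
x2 ↔ x4 = True ↔ False = False
¬(¬(x6 ↔ (x6 ⊕ x2)) ↔ x6) ⊕ (x2 ↔ x4) = True ⊕ False = True
((x2 → x4) ⊕ x6) ↔ (¬(¬(x6 ↔ (x6 ⊕ x2)) ↔ x6) ⊕ (x2 ↔ x4)) = False ↔ True = False
x6 ⊕ x4 = False ⊕ False = False
x4 ↔ (x6 ⊕ x4) = False ↔ False = True
x2 ∨ x6 = True ∨ False = True
x6 ↔ (x2 ∨ x6) = False ↔ True = False
(x6 ↔ (x2 ∨ x6)) → x2 = False → True = True
¬((x6 ↔ (x2 ∨ x6)) → x2) = ¬True = False
(x4 ↔ (x6 ⊕ x4)) ⊕ ¬((x6 ↔ (x2 ∨ x6)) → x2) = True ⊕ False = True
((x4 ↔ (x6 ⊕ x4)) ⊕ ¬((x6 ↔ (x2 ∨ x6)) → x2)) → x4 = True → False = False
(((x2 → x4) ⊕ x6) ↔ (¬(¬(x6 ↔ (x6 ⊕ x2)) ↔ x6) ⊕ (x2 ↔ x4))) ⊕ (((x4 ↔ (x6 ⊕ x4)) ⊕ ¬((x6 ↔ (x2 ∨ x6)) → x2)) → x4) = False ⊕ False = False
¬((((x2 → x4) ⊕ x6) ↔ (¬(¬(x6 ↔ (x6 ⊕ x2)) ↔ x6) ⊕ (x2 ↔ x4))) ⊕ (((x4 ↔ (x6 ⊕ x4)) ⊕ ¬((x6 ↔ (x2 ∨ x6)) → x2)) → x4)) = ¬False = True
(x4 ∨ (x6 ⊕ x4)) ↔ ¬((((x2 → x4) ⊕ x6) ↔ (¬(¬(x6 ↔ (x6 ⊕ x2)) ↔ x6) ⊕ (x2 ↔ x4))) ⊕ (((x4 ↔ (x6 ⊕ x4)) ⊕ ¬((x6 ↔ (x2 ∨ x6)) → x2)) → x4)) = False ↔ True = False

False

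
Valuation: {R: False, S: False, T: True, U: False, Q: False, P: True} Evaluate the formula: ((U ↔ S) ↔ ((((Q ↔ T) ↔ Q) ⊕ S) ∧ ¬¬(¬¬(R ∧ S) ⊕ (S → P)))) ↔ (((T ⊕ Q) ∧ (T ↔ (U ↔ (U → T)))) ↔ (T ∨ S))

Substituting R=False, S=False, T=True, U=False, Q=False, P=True:
U ↔ S = False ↔ False = True
Q ↔ T = False ↔ True = False
(Q ↔ T) ↔ Q = False ↔ False = True
((Q ↔ T) ↔ Q) ⊕ S = True ⊕ False = True
R ∧ S = False ∧ False = False
¬(R ∧ S) = ¬False = True
¬¬(R ∧ S) = ¬True = False
S → P = False → True = True
¬¬(R ∧ S) ⊕ (S → P) = False ⊕ True = True
¬(¬¬(R ∧ S) ⊕ (S → P)) = ¬True = False
¬¬(¬¬(R ∧ S) ⊕ (S → P)) = ¬False = True
(((Q ↔ T) ↔ Q) ⊕ S) ∧ ¬¬(¬¬(R ∧ S) ⊕ (S → P)) = True ∧ True = True
(U ↔ S) ↔ ((((Q ↔ T) ↔ Q) ⊕ S) ∧ ¬¬(¬¬(R ∧ S) ⊕ (S → P))) = True ↔ True = True
T ⊕ Q = True ⊕ False = True
U → T = False → True = True
U ↔ (U → T) = False ↔ True = False
T ↔ (U ↔ (U → T)) = True ↔ False = False
(T ⊕ Q) ∧ (T ↔ (U ↔ (U → T))) = True ∧ False = False
T ∨ S = True ∨ False = True
((T ⊕ Q) ∧ (T ↔ (U ↔ (U → T)))) ↔ (T ∨ S) = False ↔ True = False
((U ↔ S) ↔ ((((Q ↔ T) ↔ Q) ⊕ S) ∧ ¬¬(¬¬(R ∧ S) ⊕ (S → P)))) ↔ (((T ⊕ Q) ∧ (T ↔ (U ↔ (U → T)))) ↔ (T ∨ S)) = True ↔ False = False

False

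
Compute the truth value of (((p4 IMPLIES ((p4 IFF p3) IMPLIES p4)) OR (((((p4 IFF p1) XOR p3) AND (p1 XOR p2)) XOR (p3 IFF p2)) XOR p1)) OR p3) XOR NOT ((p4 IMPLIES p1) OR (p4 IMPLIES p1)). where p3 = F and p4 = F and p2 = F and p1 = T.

p4 IFF p3 = F IFF F = T
(p4 IFF p3) IMPLIES p4 = T IMPLIES F = F
p4 IMPLIES ((p4 IFF p3) IMPLIES p4) = F IMPLIES F = T
p4 IFF p1 = F IFF T = F
(p4 IFF p1) XOR p3 = F XOR F = F
p1 XOR p2 = T XOR F = T
((p4 IFF p1) XOR p3) AND (p1 XOR p2) = F AND T = F
p3 IFF p2 = F IFF F = T
(((p4 IFF p1) XOR p3) AND (p1 XOR p2)) XOR (p3 IFF p2) = F XOR T = T
((((p4 IFF p1) XOR p3) AND (p1 XOR p2)) XOR (p3 IFF p2)) XOR p1 = T XOR T = F
(p4 IMPLIES ((p4 IFF p3) IMPLIES p4)) OR (((((p4 IFF p1) XOR p3) AND (p1 XOR p2)) XOR (p3 IFF p2)) XOR p1) = T OR F = T
((p4 IMPLIES ((p4 IFF p3) IMPLIES p4)) OR (((((p4 IFF p1) XOR p3) AND (p1 XOR p2)) XOR (p3 IFF p2)) XOR p1)) OR p3 = T OR F = T
p4 IMPLIES p1 = F IMPLIES T = T
p4 IMPLIES p1 = F IMPLIES T = T
(p4 IMPLIES p1) OR (p4 IMPLIES p1) = T OR T = T
NOT ((p4 IMPLIES p1) OR (p4 IMPLIES p1)) = NOT T = F
(((p4 IMPLIES ((p4 IFF p3) IMPLIES p4)) OR (((((p4 IFF p1) XOR p3) AND (p1 XOR p2)) XOR (p3 IFF p2)) XOR p1)) OR p3) XOR NOT ((p4 IMPLIES p1) OR (p4 IMPLIES p1)) = T XOR F = T

T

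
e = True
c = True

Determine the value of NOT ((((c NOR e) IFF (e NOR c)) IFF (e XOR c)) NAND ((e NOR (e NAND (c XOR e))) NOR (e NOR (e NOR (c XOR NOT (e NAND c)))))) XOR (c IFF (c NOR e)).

c NOR e = True NOR True = False
e NOR c = True NOR True = False
(c NOR e) IFF (e NOR c) = False IFF False = True
e XOR c = True XOR True = False
((c NOR e) IFF (e NOR c)) IFF (e XOR c) = True IFF False = False
c XOR e = True XOR True = False
e NAND (c XOR e) = True NAND False = True
e NOR (e NAND (c XOR e)) = True NOR True = False
e NAND c = True NAND True = False
NOT (e NAND c) = NOT False = True
c XOR NOT (e NAND c) = True XOR True = False
e NOR (c XOR NOT (e NAND c)) = True NOR False = False
e NOR (e NOR (c XOR NOT (e NAND c))) = True NOR False = False
(e NOR (e NAND (c XOR e))) NOR (e NOR (e NOR (c XOR NOT (e NAND c)))) = False NOR False = True
(((c NOR e) IFF (e NOR c)) IFF (e XOR c)) NAND ((e NOR (e NAND (c XOR e))) NOR (e NOR (e NOR (c XOR NOT (e NAND c))))) = False NAND True = True
NOT ((((c NOR e) IFF (e NOR c)) IFF (e XOR c)) NAND ((e NOR (e NAND (c XOR e))) NOR (e NOR (e NOR (c XOR NOT (e NAND c)))))) = NOT True = False
c NOR e = True NOR True = False
c IFF (c NOR e) = True IFF False = False
NOT ((((c NOR e) IFF (e NOR c)) IFF (e XOR c)) NAND ((e NOR (e NAND (c XOR e))) NOR (e NOR (e NOR (c XOR NOT (e NAND c)))))) XOR (c IFF (c NOR e)) = False XOR False = False

False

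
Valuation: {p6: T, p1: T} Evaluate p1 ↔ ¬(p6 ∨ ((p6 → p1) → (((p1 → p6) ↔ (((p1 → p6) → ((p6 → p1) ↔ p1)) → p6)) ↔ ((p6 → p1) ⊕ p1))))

p6 → p1 = T → T = T
p1 → p6 = T → T = T
p1 → p6 = T → T = T
p6 → p1 = T → T = T
(p6 → p1) ↔ p1 = T ↔ T = T
(p1 → p6) → ((p6 → p1) ↔ p1) = T → T = T
((p1 → p6) → ((p6 → p1) ↔ p1)) → p6 = T → T = T
(p1 → p6) ↔ (((p1 → p6) → ((p6 → p1) ↔ p1)) → p6) = T ↔ T = T
p6 → p1 = T → T = T
(p6 → p1) ⊕ p1 = T ⊕ T = F
((p1 → p6) ↔ (((p1 → p6) → ((p6 → p1) ↔ p1)) → p6)) ↔ ((p6 → p1) ⊕ p1) = T ↔ F = F
(p6 → p1) → (((p1 → p6) ↔ (((p1 → p6) → ((p6 → p1) ↔ p1)) → p6)) ↔ ((p6 → p1) ⊕ p1)) = T → F = F
p6 ∨ ((p6 → p1) → (((p1 → p6) ↔ (((p1 → p6) → ((p6 → p1) ↔ p1)) → p6)) ↔ ((p6 → p1) ⊕ p1))) = T ∨ F = T
¬(p6 ∨ ((p6 → p1) → (((p1 → p6) ↔ (((p1 → p6) → ((p6 → p1) ↔ p1)) → p6)) ↔ ((p6 → p1) ⊕ p1)))) = ¬T = F
p1 ↔ ¬(p6 ∨ ((p6 → p1) → (((p1 → p6) ↔ (((p1 → p6) → ((p6 → p1) ↔ p1)) → p6)) ↔ ((p6 → p1) ⊕ p1)))) = T ↔ F = F

F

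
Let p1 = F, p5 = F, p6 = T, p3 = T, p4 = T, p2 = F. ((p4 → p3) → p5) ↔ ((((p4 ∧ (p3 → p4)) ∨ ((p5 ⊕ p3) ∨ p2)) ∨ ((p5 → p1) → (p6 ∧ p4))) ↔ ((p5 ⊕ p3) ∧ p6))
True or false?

F

Substituting p1=F, p5=F, p6=T, p3=T, p4=T, p2=F:
p4 → p3 = T → T = T
(p4 → p3) → p5 = T → F = F
p3 → p4 = T → T = T
p4 ∧ (p3 → p4) = T ∧ T = T
p5 ⊕ p3 = F ⊕ T = T
(p5 ⊕ p3) ∨ p2 = T ∨ F = T
(p4 ∧ (p3 → p4)) ∨ ((p5 ⊕ p3) ∨ p2) = T ∨ T = T
p5 → p1 = F → F = T
p6 ∧ p4 = T ∧ T = T
(p5 → p1) → (p6 ∧ p4) = T → T = T
((p4 ∧ (p3 → p4)) ∨ ((p5 ⊕ p3) ∨ p2)) ∨ ((p5 → p1) → (p6 ∧ p4)) = T ∨ T = T
p5 ⊕ p3 = F ⊕ T = T
(p5 ⊕ p3) ∧ p6 = T ∧ T = T
(((p4 ∧ (p3 → p4)) ∨ ((p5 ⊕ p3) ∨ p2)) ∨ ((p5 → p1) → (p6 ∧ p4))) ↔ ((p5 ⊕ p3) ∧ p6) = T ↔ T = T
((p4 → p3) → p5) ↔ ((((p4 ∧ (p3 → p4)) ∨ ((p5 ⊕ p3) ∨ p2)) ∨ ((p5 → p1) → (p6 ∧ p4))) ↔ ((p5 ⊕ p3) ∧ p6)) = F ↔ T = F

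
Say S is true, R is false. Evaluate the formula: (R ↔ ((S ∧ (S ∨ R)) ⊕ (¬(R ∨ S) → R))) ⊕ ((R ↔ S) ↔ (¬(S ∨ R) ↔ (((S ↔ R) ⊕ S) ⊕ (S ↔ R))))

Substituting S=True, R=False:
S ∨ R = True ∨ False = True
S ∧ (S ∨ R) = True ∧ True = True
R ∨ S = False ∨ True = True
¬(R ∨ S) = ¬True = False
¬(R ∨ S) → R = False → False = True
(S ∧ (S ∨ R)) ⊕ (¬(R ∨ S) → R) = True ⊕ True = False
R ↔ ((S ∧ (S ∨ R)) ⊕ (¬(R ∨ S) → R)) = False ↔ False = True
R ↔ S = False ↔ True = False
S ∨ R = True ∨ False = True
¬(S ∨ R) = ¬True = False
S ↔ R = True ↔ False = False
(S ↔ R) ⊕ S = False ⊕ True = True
S ↔ R = True ↔ False = False
((S ↔ R) ⊕ S) ⊕ (S ↔ R) = True ⊕ False = True
¬(S ∨ R) ↔ (((S ↔ R) ⊕ S) ⊕ (S ↔ R)) = False ↔ True = False
(R ↔ S) ↔ (¬(S ∨ R) ↔ (((S ↔ R) ⊕ S) ⊕ (S ↔ R))) = False ↔ False = True
(R ↔ ((S ∧ (S ∨ R)) ⊕ (¬(R ∨ S) → R))) ⊕ ((R ↔ S) ↔ (¬(S ∨ R) ↔ (((S ↔ R) ⊕ S) ⊕ (S ↔ R)))) = True ⊕ True = False

False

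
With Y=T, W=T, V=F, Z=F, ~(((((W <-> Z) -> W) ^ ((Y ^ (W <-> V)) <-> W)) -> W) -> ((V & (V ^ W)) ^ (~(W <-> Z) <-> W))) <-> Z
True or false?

T

W <-> Z = T <-> F = F
(W <-> Z) -> W = F -> T = T
W <-> V = T <-> F = F
Y ^ (W <-> V) = T ^ F = T
(Y ^ (W <-> V)) <-> W = T <-> T = T
((W <-> Z) -> W) ^ ((Y ^ (W <-> V)) <-> W) = T ^ T = F
(((W <-> Z) -> W) ^ ((Y ^ (W <-> V)) <-> W)) -> W = F -> T = T
V ^ W = F ^ T = T
V & (V ^ W) = F & T = F
W <-> Z = T <-> F = F
~(W <-> Z) = ~F = T
~(W <-> Z) <-> W = T <-> T = T
(V & (V ^ W)) ^ (~(W <-> Z) <-> W) = F ^ T = T
((((W <-> Z) -> W) ^ ((Y ^ (W <-> V)) <-> W)) -> W) -> ((V & (V ^ W)) ^ (~(W <-> Z) <-> W)) = T -> T = T
~(((((W <-> Z) -> W) ^ ((Y ^ (W <-> V)) <-> W)) -> W) -> ((V & (V ^ W)) ^ (~(W <-> Z) <-> W))) = ~T = F
~(((((W <-> Z) -> W) ^ ((Y ^ (W <-> V)) <-> W)) -> W) -> ((V & (V ^ W)) ^ (~(W <-> Z) <-> W))) <-> Z = F <-> F = T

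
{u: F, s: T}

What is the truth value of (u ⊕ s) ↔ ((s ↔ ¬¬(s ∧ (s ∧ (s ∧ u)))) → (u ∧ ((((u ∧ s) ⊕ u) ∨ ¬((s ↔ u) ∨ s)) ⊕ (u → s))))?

u ⊕ s = F ⊕ T = T
s ∧ u = T ∧ F = F
s ∧ (s ∧ u) = T ∧ F = F
s ∧ (s ∧ (s ∧ u)) = T ∧ F = F
¬(s ∧ (s ∧ (s ∧ u))) = ¬F = T
¬¬(s ∧ (s ∧ (s ∧ u))) = ¬T = F
s ↔ ¬¬(s ∧ (s ∧ (s ∧ u))) = T ↔ F = F
u ∧ s = F ∧ T = F
(u ∧ s) ⊕ u = F ⊕ F = F
s ↔ u = T ↔ F = F
(s ↔ u) ∨ s = F ∨ T = T
¬((s ↔ u) ∨ s) = ¬T = F
((u ∧ s) ⊕ u) ∨ ¬((s ↔ u) ∨ s) = F ∨ F = F
u → s = F → T = T
(((u ∧ s) ⊕ u) ∨ ¬((s ↔ u) ∨ s)) ⊕ (u → s) = F ⊕ T = T
u ∧ ((((u ∧ s) ⊕ u) ∨ ¬((s ↔ u) ∨ s)) ⊕ (u → s)) = F ∧ T = F
(s ↔ ¬¬(s ∧ (s ∧ (s ∧ u)))) → (u ∧ ((((u ∧ s) ⊕ u) ∨ ¬((s ↔ u) ∨ s)) ⊕ (u → s))) = F → F = T
(u ⊕ s) ↔ ((s ↔ ¬¬(s ∧ (s ∧ (s ∧ u)))) → (u ∧ ((((u ∧ s) ⊕ u) ∨ ¬((s ↔ u) ∨ s)) ⊕ (u → s)))) = T ↔ T = T

T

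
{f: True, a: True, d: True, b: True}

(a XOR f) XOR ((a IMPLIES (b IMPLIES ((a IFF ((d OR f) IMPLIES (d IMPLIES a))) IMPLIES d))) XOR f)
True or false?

a XOR f = True XOR True = False
d OR f = True OR True = True
d IMPLIES a = True IMPLIES True = True
(d OR f) IMPLIES (d IMPLIES a) = True IMPLIES True = True
a IFF ((d OR f) IMPLIES (d IMPLIES a)) = True IFF True = True
(a IFF ((d OR f) IMPLIES (d IMPLIES a))) IMPLIES d = True IMPLIES True = True
b IMPLIES ((a IFF ((d OR f) IMPLIES (d IMPLIES a))) IMPLIES d) = True IMPLIES True = True
a IMPLIES (b IMPLIES ((a IFF ((d OR f) IMPLIES (d IMPLIES a))) IMPLIES d)) = True IMPLIES True = True
(a IMPLIES (b IMPLIES ((a IFF ((d OR f) IMPLIES (d IMPLIES a))) IMPLIES d))) XOR f = True XOR True = False
(a XOR f) XOR ((a IMPLIES (b IMPLIES ((a IFF ((d OR f) IMPLIES (d IMPLIES a))) IMPLIES d))) XOR f) = False XOR False = False

False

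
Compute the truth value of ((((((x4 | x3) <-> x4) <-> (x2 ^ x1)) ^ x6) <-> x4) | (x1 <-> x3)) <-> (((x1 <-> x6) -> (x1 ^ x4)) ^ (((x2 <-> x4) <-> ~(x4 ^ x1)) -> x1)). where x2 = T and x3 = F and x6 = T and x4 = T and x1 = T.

x4 | x3 = T | F = T
(x4 | x3) <-> x4 = T <-> T = T
x2 ^ x1 = T ^ T = F
((x4 | x3) <-> x4) <-> (x2 ^ x1) = T <-> F = F
(((x4 | x3) <-> x4) <-> (x2 ^ x1)) ^ x6 = F ^ T = T
((((x4 | x3) <-> x4) <-> (x2 ^ x1)) ^ x6) <-> x4 = T <-> T = T
x1 <-> x3 = T <-> F = F
(((((x4 | x3) <-> x4) <-> (x2 ^ x1)) ^ x6) <-> x4) | (x1 <-> x3) = T | F = T
x1 <-> x6 = T <-> T = T
x1 ^ x4 = T ^ T = F
(x1 <-> x6) -> (x1 ^ x4) = T -> F = F
x2 <-> x4 = T <-> T = T
x4 ^ x1 = T ^ T = F
~(x4 ^ x1) = ~F = T
(x2 <-> x4) <-> ~(x4 ^ x1) = T <-> T = T
((x2 <-> x4) <-> ~(x4 ^ x1)) -> x1 = T -> T = T
((x1 <-> x6) -> (x1 ^ x4)) ^ (((x2 <-> x4) <-> ~(x4 ^ x1)) -> x1) = F ^ T = T
((((((x4 | x3) <-> x4) <-> (x2 ^ x1)) ^ x6) <-> x4) | (x1 <-> x3)) <-> (((x1 <-> x6) -> (x1 ^ x4)) ^ (((x2 <-> x4) <-> ~(x4 ^ x1)) -> x1)) = T <-> T = T

T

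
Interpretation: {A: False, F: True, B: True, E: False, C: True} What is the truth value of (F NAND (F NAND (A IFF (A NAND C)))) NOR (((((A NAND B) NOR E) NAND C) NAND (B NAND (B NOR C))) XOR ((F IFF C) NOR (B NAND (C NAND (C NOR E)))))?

True

A NAND C = False NAND True = True
A IFF (A NAND C) = False IFF True = False
F NAND (A IFF (A NAND C)) = True NAND False = True
F NAND (F NAND (A IFF (A NAND C))) = True NAND True = False
A NAND B = False NAND True = True
(A NAND B) NOR E = True NOR False = False
((A NAND B) NOR E) NAND C = False NAND True = True
B NOR C = True NOR True = False
B NAND (B NOR C) = True NAND False = True
(((A NAND B) NOR E) NAND C) NAND (B NAND (B NOR C)) = True NAND True = False
F IFF C = True IFF True = True
C NOR E = True NOR False = False
C NAND (C NOR E) = True NAND False = True
B NAND (C NAND (C NOR E)) = True NAND True = False
(F IFF C) NOR (B NAND (C NAND (C NOR E))) = True NOR False = False
((((A NAND B) NOR E) NAND C) NAND (B NAND (B NOR C))) XOR ((F IFF C) NOR (B NAND (C NAND (C NOR E)))) = False XOR False = False
(F NAND (F NAND (A IFF (A NAND C)))) NOR (((((A NAND B) NOR E) NAND C) NAND (B NAND (B NOR C))) XOR ((F IFF C) NOR (B NAND (C NAND (C NOR E))))) = False NOR False = True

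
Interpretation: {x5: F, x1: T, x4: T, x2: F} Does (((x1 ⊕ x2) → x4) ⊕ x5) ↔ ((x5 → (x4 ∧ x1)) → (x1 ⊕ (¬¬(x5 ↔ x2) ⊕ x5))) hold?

Substituting x5=F, x1=T, x4=T, x2=F:
x1 ⊕ x2 = T ⊕ F = T
(x1 ⊕ x2) → x4 = T → T = T
((x1 ⊕ x2) → x4) ⊕ x5 = T ⊕ F = T
x4 ∧ x1 = T ∧ T = T
x5 → (x4 ∧ x1) = F → T = T
x5 ↔ x2 = F ↔ F = T
¬(x5 ↔ x2) = ¬T = F
¬¬(x5 ↔ x2) = ¬F = T
¬¬(x5 ↔ x2) ⊕ x5 = T ⊕ F = T
x1 ⊕ (¬¬(x5 ↔ x2) ⊕ x5) = T ⊕ T = F
(x5 → (x4 ∧ x1)) → (x1 ⊕ (¬¬(x5 ↔ x2) ⊕ x5)) = T → F = F
(((x1 ⊕ x2) → x4) ⊕ x5) ↔ ((x5 → (x4 ∧ x1)) → (x1 ⊕ (¬¬(x5 ↔ x2) ⊕ x5))) = T ↔ F = F

F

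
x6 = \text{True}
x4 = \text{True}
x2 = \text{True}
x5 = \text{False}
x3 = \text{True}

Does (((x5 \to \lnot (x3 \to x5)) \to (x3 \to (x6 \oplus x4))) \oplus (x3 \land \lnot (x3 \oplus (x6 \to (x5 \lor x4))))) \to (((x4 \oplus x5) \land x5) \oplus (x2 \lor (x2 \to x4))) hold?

Substituting x6=\text{True}, x4=\text{True}, x2=\text{True}, x5=\text{False}, x3=\text{True}:
x3 \to x5 = \text{True} \to \text{False} = \text{False}
\lnot (x3 \to x5) = \lnot \text{False} = \text{True}
x5 \to \lnot (x3 \to x5) = \text{False} \to \text{True} = \text{True}
x6 \oplus x4 = \text{True} \oplus \text{True} = \text{False}
x3 \to (x6 \oplus x4) = \text{True} \to \text{False} = \text{False}
(x5 \to \lnot (x3 \to x5)) \to (x3 \to (x6 \oplus x4)) = \text{True} \to \text{False} = \text{False}
x5 \lor x4 = \text{False} \lor \text{True} = \text{True}
x6 \to (x5 \lor x4) = \text{True} \to \text{True} = \text{True}
x3 \oplus (x6 \to (x5 \lor x4)) = \text{True} \oplus \text{True} = \text{False}
\lnot (x3 \oplus (x6 \to (x5 \lor x4))) = \lnot \text{False} = \text{True}
x3 \land \lnot (x3 \oplus (x6 \to (x5 \lor x4))) = \text{True} \land \text{True} = \text{True}
((x5 \to \lnot (x3 \to x5)) \to (x3 \to (x6 \oplus x4))) \oplus (x3 \land \lnot (x3 \oplus (x6 \to (x5 \lor x4)))) = \text{False} \oplus \text{True} = \text{True}
x4 \oplus x5 = \text{True} \oplus \text{False} = \text{True}
(x4 \oplus x5) \land x5 = \text{True} \land \text{False} = \text{False}
x2 \to x4 = \text{True} \to \text{True} = \text{True}
x2 \lor (x2 \to x4) = \text{True} \lor \text{True} = \text{True}
((x4 \oplus x5) \land x5) \oplus (x2 \lor (x2 \to x4)) = \text{False} \oplus \text{True} = \text{True}
(((x5 \to \lnot (x3 \to x5)) \to (x3 \to (x6 \oplus x4))) \oplus (x3 \land \lnot (x3 \oplus (x6 \to (x5 \lor x4))))) \to (((x4 \oplus x5) \land x5) \oplus (x2 \lor (x2 \to x4))) = \text{True} \to \text{True} = \text{True}

\text{True}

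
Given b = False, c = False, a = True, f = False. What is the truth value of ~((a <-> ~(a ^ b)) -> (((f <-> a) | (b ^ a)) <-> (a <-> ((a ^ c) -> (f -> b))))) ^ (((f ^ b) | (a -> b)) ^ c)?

a ^ b = True ^ False = True
~(a ^ b) = ~True = False
a <-> ~(a ^ b) = True <-> False = False
f <-> a = False <-> True = False
b ^ a = False ^ True = True
(f <-> a) | (b ^ a) = False | True = True
a ^ c = True ^ False = True
f -> b = False -> False = True
(a ^ c) -> (f -> b) = True -> True = True
a <-> ((a ^ c) -> (f -> b)) = True <-> True = True
((f <-> a) | (b ^ a)) <-> (a <-> ((a ^ c) -> (f -> b))) = True <-> True = True
(a <-> ~(a ^ b)) -> (((f <-> a) | (b ^ a)) <-> (a <-> ((a ^ c) -> (f -> b)))) = False -> True = True
~((a <-> ~(a ^ b)) -> (((f <-> a) | (b ^ a)) <-> (a <-> ((a ^ c) -> (f -> b))))) = ~True = False
f ^ b = False ^ False = False
a -> b = True -> False = False
(f ^ b) | (a -> b) = False | False = False
((f ^ b) | (a -> b)) ^ c = False ^ False = False
~((a <-> ~(a ^ b)) -> (((f <-> a) | (b ^ a)) <-> (a <-> ((a ^ c) -> (f -> b))))) ^ (((f ^ b) | (a -> b)) ^ c) = False ^ False = False

False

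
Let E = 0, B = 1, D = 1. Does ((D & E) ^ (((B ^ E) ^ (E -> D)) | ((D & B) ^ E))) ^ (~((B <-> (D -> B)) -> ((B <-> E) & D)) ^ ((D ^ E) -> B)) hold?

1

D & E = 1 & 0 = 0
B ^ E = 1 ^ 0 = 1
E -> D = 0 -> 1 = 1
(B ^ E) ^ (E -> D) = 1 ^ 1 = 0
D & B = 1 & 1 = 1
(D & B) ^ E = 1 ^ 0 = 1
((B ^ E) ^ (E -> D)) | ((D & B) ^ E) = 0 | 1 = 1
(D & E) ^ (((B ^ E) ^ (E -> D)) | ((D & B) ^ E)) = 0 ^ 1 = 1
D -> B = 1 -> 1 = 1
B <-> (D -> B) = 1 <-> 1 = 1
B <-> E = 1 <-> 0 = 0
(B <-> E) & D = 0 & 1 = 0
(B <-> (D -> B)) -> ((B <-> E) & D) = 1 -> 0 = 0
~((B <-> (D -> B)) -> ((B <-> E) & D)) = ~0 = 1
D ^ E = 1 ^ 0 = 1
(D ^ E) -> B = 1 -> 1 = 1
~((B <-> (D -> B)) -> ((B <-> E) & D)) ^ ((D ^ E) -> B) = 1 ^ 1 = 0
((D & E) ^ (((B ^ E) ^ (E -> D)) | ((D & B) ^ E))) ^ (~((B <-> (D -> B)) -> ((B <-> E) & D)) ^ ((D ^ E) -> B)) = 1 ^ 0 = 1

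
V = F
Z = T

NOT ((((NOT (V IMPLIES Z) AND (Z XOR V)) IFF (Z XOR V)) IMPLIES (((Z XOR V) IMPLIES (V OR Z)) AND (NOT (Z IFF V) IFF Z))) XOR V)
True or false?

Substituting V=F, Z=T:
V IMPLIES Z = F IMPLIES T = T
NOT (V IMPLIES Z) = NOT T = F
Z XOR V = T XOR F = T
NOT (V IMPLIES Z) AND (Z XOR V) = F AND T = F
Z XOR V = T XOR F = T
(NOT (V IMPLIES Z) AND (Z XOR V)) IFF (Z XOR V) = F IFF T = F
Z XOR V = T XOR F = T
V OR Z = F OR T = T
(Z XOR V) IMPLIES (V OR Z) = T IMPLIES T = T
Z IFF V = T IFF F = F
NOT (Z IFF V) = NOT F = T
NOT (Z IFF V) IFF Z = T IFF T = T
((Z XOR V) IMPLIES (V OR Z)) AND (NOT (Z IFF V) IFF Z) = T AND T = T
((NOT (V IMPLIES Z) AND (Z XOR V)) IFF (Z XOR V)) IMPLIES (((Z XOR V) IMPLIES (V OR Z)) AND (NOT (Z IFF V) IFF Z)) = F IMPLIES T = T
(((NOT (V IMPLIES Z) AND (Z XOR V)) IFF (Z XOR V)) IMPLIES (((Z XOR V) IMPLIES (V OR Z)) AND (NOT (Z IFF V) IFF Z))) XOR V = T XOR F = T
NOT ((((NOT (V IMPLIES Z) AND (Z XOR V)) IFF (Z XOR V)) IMPLIES (((Z XOR V) IMPLIES (V OR Z)) AND (NOT (Z IFF V) IFF Z))) XOR V) = NOT T = F

F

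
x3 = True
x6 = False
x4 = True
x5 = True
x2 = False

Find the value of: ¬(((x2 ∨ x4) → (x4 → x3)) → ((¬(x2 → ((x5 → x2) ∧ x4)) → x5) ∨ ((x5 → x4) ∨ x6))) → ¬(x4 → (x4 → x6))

True

x2 ∨ x4 = False ∨ True = True
x4 → x3 = True → True = True
(x2 ∨ x4) → (x4 → x3) = True → True = True
x5 → x2 = True → False = False
(x5 → x2) ∧ x4 = False ∧ True = False
x2 → ((x5 → x2) ∧ x4) = False → False = True
¬(x2 → ((x5 → x2) ∧ x4)) = ¬True = False
¬(x2 → ((x5 → x2) ∧ x4)) → x5 = False → True = True
x5 → x4 = True → True = True
(x5 → x4) ∨ x6 = True ∨ False = True
(¬(x2 → ((x5 → x2) ∧ x4)) → x5) ∨ ((x5 → x4) ∨ x6) = True ∨ True = True
((x2 ∨ x4) → (x4 → x3)) → ((¬(x2 → ((x5 → x2) ∧ x4)) → x5) ∨ ((x5 → x4) ∨ x6)) = True → True = True
¬(((x2 ∨ x4) → (x4 → x3)) → ((¬(x2 → ((x5 → x2) ∧ x4)) → x5) ∨ ((x5 → x4) ∨ x6))) = ¬True = False
x4 → x6 = True → False = False
x4 → (x4 → x6) = True → False = False
¬(x4 → (x4 → x6)) = ¬False = True
¬(((x2 ∨ x4) → (x4 → x3)) → ((¬(x2 → ((x5 → x2) ∧ x4)) → x5) ∨ ((x5 → x4) ∨ x6))) → ¬(x4 → (x4 → x6)) = False → True = True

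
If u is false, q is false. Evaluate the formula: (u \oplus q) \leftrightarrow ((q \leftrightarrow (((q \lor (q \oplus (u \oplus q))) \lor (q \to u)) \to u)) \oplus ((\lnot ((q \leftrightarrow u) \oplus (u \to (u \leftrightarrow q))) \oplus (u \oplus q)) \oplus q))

\text{True}

Substituting u=\text{False}, q=\text{False}:
u \oplus q = \text{False} \oplus \text{False} = \text{False}
u \oplus q = \text{False} \oplus \text{False} = \text{False}
q \oplus (u \oplus q) = \text{False} \oplus \text{False} = \text{False}
q \lor (q \oplus (u \oplus q)) = \text{False} \lor \text{False} = \text{False}
q \to u = \text{False} \to \text{False} = \text{True}
(q \lor (q \oplus (u \oplus q))) \lor (q \to u) = \text{False} \lor \text{True} = \text{True}
((q \lor (q \oplus (u \oplus q))) \lor (q \to u)) \to u = \text{True} \to \text{False} = \text{False}
q \leftrightarrow (((q \lor (q \oplus (u \oplus q))) \lor (q \to u)) \to u) = \text{False} \leftrightarrow \text{False} = \text{True}
q \leftrightarrow u = \text{False} \leftrightarrow \text{False} = \text{True}
u \leftrightarrow q = \text{False} \leftrightarrow \text{False} = \text{True}
u \to (u \leftrightarrow q) = \text{False} \to \text{True} = \text{True}
(q \leftrightarrow u) \oplus (u \to (u \leftrightarrow q)) = \text{True} \oplus \text{True} = \text{False}
\lnot ((q \leftrightarrow u) \oplus (u \to (u \leftrightarrow q))) = \lnot \text{False} = \text{True}
u \oplus q = \text{False} \oplus \text{False} = \text{False}
\lnot ((q \leftrightarrow u) \oplus (u \to (u \leftrightarrow q))) \oplus (u \oplus q) = \text{True} \oplus \text{False} = \text{True}
(\lnot ((q \leftrightarrow u) \oplus (u \to (u \leftrightarrow q))) \oplus (u \oplus q)) \oplus q = \text{True} \oplus \text{False} = \text{True}
(q \leftrightarrow (((q \lor (q \oplus (u \oplus q))) \lor (q \to u)) \to u)) \oplus ((\lnot ((q \leftrightarrow u) \oplus (u \to (u \leftrightarrow q))) \oplus (u \oplus q)) \oplus q) = \text{True} \oplus \text{True} = \text{False}
(u \oplus q) \leftrightarrow ((q \leftrightarrow (((q \lor (q \oplus (u \oplus q))) \lor (q \to u)) \to u)) \oplus ((\lnot ((q \leftrightarrow u) \oplus (u \to (u \leftrightarrow q))) \oplus (u \oplus q)) \oplus q)) = \text{False} \leftrightarrow \text{False} = \text{True}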